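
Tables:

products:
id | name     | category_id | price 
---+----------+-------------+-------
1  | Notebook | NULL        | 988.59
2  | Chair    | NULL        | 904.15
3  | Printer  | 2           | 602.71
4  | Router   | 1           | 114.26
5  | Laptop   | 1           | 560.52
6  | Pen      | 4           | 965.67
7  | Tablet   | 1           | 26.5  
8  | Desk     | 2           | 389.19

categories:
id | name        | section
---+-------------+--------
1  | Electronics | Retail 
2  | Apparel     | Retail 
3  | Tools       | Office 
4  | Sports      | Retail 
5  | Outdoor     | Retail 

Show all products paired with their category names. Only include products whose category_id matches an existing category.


INNER JOIN keeps only products rows whose category_id matches an id in categories. Walk through each product:
  - product 1 (Notebook): category_id=NULL, no match -> dropped
  - product 2 (Chair): category_id=NULL, no match -> dropped
  - product 3 (Printer): category_id=2 -> matches Apparel
  - product 4 (Router): category_id=1 -> matches Electronics
  - product 5 (Laptop): category_id=1 -> matches Electronics
  - product 6 (Pen): category_id=4 -> matches Sports
  - product 7 (Tablet): category_id=1 -> matches Electronics
  - product 8 (Desk): category_id=2 -> matches Apparel
So 2 of 8 rows are dropped.

SQL:
SELECT a.name, b.name AS category
FROM products a
INNER JOIN categories b ON a.category_id = b.id

Result:
name    | category   
--------+------------
Printer | Apparel    
Router  | Electronics
Laptop  | Electronics
Pen     | Sports     
Tablet  | Electronics
Desk    | Apparel    


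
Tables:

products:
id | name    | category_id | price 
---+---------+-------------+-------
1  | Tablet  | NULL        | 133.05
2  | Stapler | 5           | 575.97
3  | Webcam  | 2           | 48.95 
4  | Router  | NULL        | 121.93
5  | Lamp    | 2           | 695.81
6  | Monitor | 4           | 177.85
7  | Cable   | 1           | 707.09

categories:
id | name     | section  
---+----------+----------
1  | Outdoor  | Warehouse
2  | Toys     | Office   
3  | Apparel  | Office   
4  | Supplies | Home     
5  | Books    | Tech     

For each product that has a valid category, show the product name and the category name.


INNER JOIN keeps only products rows whose category_id matches an id in categories. Walk through each product:
  - product 1 (Tablet): category_id=NULL, no match -> dropped
  - product 2 (Stapler): category_id=5 -> matches Books
  - product 3 (Webcam): category_id=2 -> matches Toys
  - product 4 (Router): category_id=NULL, no match -> dropped
  - product 5 (Lamp): category_id=2 -> matches Toys
  - product 6 (Monitor): category_id=4 -> matches Supplies
  - product 7 (Cable): category_id=1 -> matches Outdoor
So 2 of 7 rows are dropped.

SQL:
SELECT a.name, b.name AS category
FROM products a
INNER JOIN categories b ON a.category_id = b.id

Result:
name    | category
--------+---------
Stapler | Books   
Webcam  | Toys    
Lamp    | Toys    
Monitor | Supplies
Cable   | Outdoor 


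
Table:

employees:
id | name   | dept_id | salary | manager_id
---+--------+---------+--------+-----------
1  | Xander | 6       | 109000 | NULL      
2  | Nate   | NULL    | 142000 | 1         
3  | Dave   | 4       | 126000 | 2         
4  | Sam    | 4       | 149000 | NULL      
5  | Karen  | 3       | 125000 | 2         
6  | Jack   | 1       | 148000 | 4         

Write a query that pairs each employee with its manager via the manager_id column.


This is a self-join: employees is joined to a second copy of itself, matching each row's manager_id to another row's id. Use LEFT JOIN so rows with manager_id=NULL are kept.
  - employee 1 (Xander): manager_id=NULL -> NULL
  - employee 2 (Nate): manager_id=1 -> Xander
  - employee 3 (Dave): manager_id=2 -> Nate
  - employee 4 (Sam): manager_id=NULL -> NULL
  - employee 5 (Karen): manager_id=2 -> Nate
  - employee 6 (Jack): manager_id=4 -> Sam

SQL:
SELECT a.name AS item, b.name AS manager
FROM employees a
LEFT JOIN employees b ON a.manager_id = b.id

Result:
item   | manager
-------+--------
Xander | NULL   
Nate   | Xander 
Dave   | Nate   
Sam    | NULL   
Karen  | Nate   
Jack   | Sam    


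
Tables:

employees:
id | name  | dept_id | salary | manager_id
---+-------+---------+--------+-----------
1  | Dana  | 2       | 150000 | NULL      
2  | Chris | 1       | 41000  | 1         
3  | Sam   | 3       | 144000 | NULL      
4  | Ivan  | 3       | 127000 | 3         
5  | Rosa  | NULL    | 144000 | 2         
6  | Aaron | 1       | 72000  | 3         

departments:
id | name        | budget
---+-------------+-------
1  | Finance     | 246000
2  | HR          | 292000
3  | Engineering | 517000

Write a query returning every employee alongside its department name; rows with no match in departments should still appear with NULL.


LEFT JOIN keeps every row from employees (the left table); where dept_id has no match in departments, the department columns become NULL. Walk through each employee:
  - employee 1 (Dana): dept_id=2 -> matches HR
  - employee 2 (Chris): dept_id=1 -> matches Finance
  - employee 3 (Sam): dept_id=3 -> matches Engineering
  - employee 4 (Ivan): dept_id=3 -> matches Engineering
  - employee 5 (Rosa): dept_id=NULL, no match -> kept with NULL
  - employee 6 (Aaron): dept_id=1 -> matches Finance
All 6 rows appear; 1 has NULL department.

SQL:
SELECT a.name, b.name AS department
FROM employees a
LEFT JOIN departments b ON a.dept_id = b.id

Result:
name  | department 
------+------------
Dana  | HR         
Chris | Finance    
Sam   | Engineering
Ivan  | Engineering
Rosa  | NULL       
Aaron | Finance    


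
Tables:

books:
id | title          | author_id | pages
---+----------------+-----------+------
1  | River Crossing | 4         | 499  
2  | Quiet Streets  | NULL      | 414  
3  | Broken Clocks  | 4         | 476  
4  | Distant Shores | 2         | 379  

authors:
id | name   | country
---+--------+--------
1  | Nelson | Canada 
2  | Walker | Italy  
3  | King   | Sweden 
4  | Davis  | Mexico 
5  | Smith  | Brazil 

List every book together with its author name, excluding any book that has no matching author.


INNER JOIN keeps only books rows whose author_id matches an id in authors. Walk through each book:
  - book 1 (River Crossing): author_id=4 -> matches Davis
  - book 2 (Quiet Streets): author_id=NULL, no match -> dropped
  - book 3 (Broken Clocks): author_id=4 -> matches Davis
  - book 4 (Distant Shores): author_id=2 -> matches Walker
So 1 of 4 rows is dropped.

SQL:
SELECT a.title, b.name AS author
FROM books a
INNER JOIN authors b ON a.author_id = b.id

Result:
title          | author
---------------+-------
River Crossing | Davis 
Broken Clocks  | Davis 
Distant Shores | Walker


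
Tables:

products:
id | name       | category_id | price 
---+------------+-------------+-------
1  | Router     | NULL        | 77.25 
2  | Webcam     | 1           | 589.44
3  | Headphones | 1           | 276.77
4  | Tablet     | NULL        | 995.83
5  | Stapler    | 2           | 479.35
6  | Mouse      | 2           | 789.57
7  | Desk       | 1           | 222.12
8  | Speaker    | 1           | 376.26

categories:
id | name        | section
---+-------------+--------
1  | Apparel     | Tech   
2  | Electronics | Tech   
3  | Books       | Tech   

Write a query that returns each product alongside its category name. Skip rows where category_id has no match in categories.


INNER JOIN keeps only products rows whose category_id matches an id in categories. Walk through each product:
  - product 1 (Router): category_id=NULL, no match -> dropped
  - product 2 (Webcam): category_id=1 -> matches Apparel
  - product 3 (Headphones): category_id=1 -> matches Apparel
  - product 4 (Tablet): category_id=NULL, no match -> dropped
  - product 5 (Stapler): category_id=2 -> matches Electronics
  - product 6 (Mouse): category_id=2 -> matches Electronics
  - product 7 (Desk): category_id=1 -> matches Apparel
  - product 8 (Speaker): category_id=1 -> matches Apparel
So 2 of 8 rows are dropped.

SQL:
SELECT a.name, b.name AS category
FROM products a
INNER JOIN categories b ON a.category_id = b.id

Result:
name       | category   
-----------+------------
Webcam     | Apparel    
Headphones | Apparel    
Stapler    | Electronics
Mouse      | Electronics
Desk       | Apparel    
Speaker    | Apparel    


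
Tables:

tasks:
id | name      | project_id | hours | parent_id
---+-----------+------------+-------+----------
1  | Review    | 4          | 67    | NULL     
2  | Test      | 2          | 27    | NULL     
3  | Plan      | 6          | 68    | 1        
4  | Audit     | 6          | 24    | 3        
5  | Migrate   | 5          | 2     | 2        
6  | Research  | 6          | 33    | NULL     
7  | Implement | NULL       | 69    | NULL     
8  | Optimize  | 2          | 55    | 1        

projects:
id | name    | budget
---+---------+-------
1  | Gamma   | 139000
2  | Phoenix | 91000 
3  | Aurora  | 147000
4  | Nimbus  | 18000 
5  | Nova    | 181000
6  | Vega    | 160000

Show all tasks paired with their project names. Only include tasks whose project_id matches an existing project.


INNER JOIN keeps only tasks rows whose project_id matches an id in projects. Walk through each task:
  - task 1 (Review): project_id=4 -> matches Nimbus
  - task 2 (Test): project_id=2 -> matches Phoenix
  - task 3 (Plan): project_id=6 -> matches Vega
  - task 4 (Audit): project_id=6 -> matches Vega
  - task 5 (Migrate): project_id=5 -> matches Nova
  - task 6 (Research): project_id=6 -> matches Vega
  - task 7 (Implement): project_id=NULL, no match -> dropped
  - task 8 (Optimize): project_id=2 -> matches Phoenix
So 1 of 8 rows is dropped.

SQL:
SELECT a.name, b.name AS project
FROM tasks a
INNER JOIN projects b ON a.project_id = b.id

Result:
name     | project
---------+--------
Review   | Nimbus 
Test     | Phoenix
Plan     | Vega   
Audit    | Vega   
Migrate  | Nova   
Research | Vega   
Optimize | Phoenix


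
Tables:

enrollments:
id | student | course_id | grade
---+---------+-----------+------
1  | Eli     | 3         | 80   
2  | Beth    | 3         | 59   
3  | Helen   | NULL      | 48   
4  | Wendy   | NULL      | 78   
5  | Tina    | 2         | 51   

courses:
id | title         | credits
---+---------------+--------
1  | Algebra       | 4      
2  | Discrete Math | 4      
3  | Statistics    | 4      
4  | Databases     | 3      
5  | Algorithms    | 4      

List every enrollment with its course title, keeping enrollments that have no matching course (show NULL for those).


LEFT JOIN keeps every row from enrollments (the left table); where course_id has no match in courses, the course columns become NULL. Walk through each enrollment:
  - enrollment 1 (Eli): course_id=3 -> matches Statistics
  - enrollment 2 (Beth): course_id=3 -> matches Statistics
  - enrollment 3 (Helen): course_id=NULL, no match -> kept with NULL
  - enrollment 4 (Wendy): course_id=NULL, no match -> kept with NULL
  - enrollment 5 (Tina): course_id=2 -> matches Discrete Math
All 5 rows appear; 2 have NULL course.

SQL:
SELECT a.student, b.title AS course
FROM enrollments a
LEFT JOIN courses b ON a.course_id = b.id

Result:
student | course       
--------+--------------
Eli     | Statistics   
Beth    | Statistics   
Helen   | NULL         
Wendy   | NULL         
Tina    | Discrete Math


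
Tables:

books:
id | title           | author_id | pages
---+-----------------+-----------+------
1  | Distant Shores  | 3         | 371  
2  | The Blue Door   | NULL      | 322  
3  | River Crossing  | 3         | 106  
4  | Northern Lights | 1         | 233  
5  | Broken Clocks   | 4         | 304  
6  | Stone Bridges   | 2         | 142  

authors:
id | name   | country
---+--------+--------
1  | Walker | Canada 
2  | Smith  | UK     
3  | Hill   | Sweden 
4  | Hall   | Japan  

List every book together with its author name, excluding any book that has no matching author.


INNER JOIN keeps only books rows whose author_id matches an id in authors. Walk through each book:
  - book 1 (Distant Shores): author_id=3 -> matches Hill
  - book 2 (The Blue Door): author_id=NULL, no match -> dropped
  - book 3 (River Crossing): author_id=3 -> matches Hill
  - book 4 (Northern Lights): author_id=1 -> matches Walker
  - book 5 (Broken Clocks): author_id=4 -> matches Hall
  - book 6 (Stone Bridges): author_id=2 -> matches Smith
So 1 of 6 rows is dropped.

SQL:
SELECT a.title, b.name AS author
FROM books a
INNER JOIN authors b ON a.author_id = b.id

Result:
title           | author
----------------+-------
Distant Shores  | Hill  
River Crossing  | Hill  
Northern Lights | Walker
Broken Clocks   | Hall  
Stone Bridges   | Smith 


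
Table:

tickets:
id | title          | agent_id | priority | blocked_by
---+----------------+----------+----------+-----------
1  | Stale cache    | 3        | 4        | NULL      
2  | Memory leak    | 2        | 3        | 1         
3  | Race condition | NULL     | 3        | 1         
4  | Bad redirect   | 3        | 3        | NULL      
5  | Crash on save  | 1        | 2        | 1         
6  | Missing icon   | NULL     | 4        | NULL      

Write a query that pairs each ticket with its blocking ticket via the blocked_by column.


This is a self-join: tickets is joined to a second copy of itself, matching each row's blocked_by to another row's id. Use LEFT JOIN so rows with blocked_by=NULL are kept.
  - ticket 1 (Stale cache): blocked_by=NULL -> NULL
  - ticket 2 (Memory leak): blocked_by=1 -> Stale cache
  - ticket 3 (Race condition): blocked_by=1 -> Stale cache
  - ticket 4 (Bad redirect): blocked_by=NULL -> NULL
  - ticket 5 (Crash on save): blocked_by=1 -> Stale cache
  - ticket 6 (Missing icon): blocked_by=NULL -> NULL

SQL:
SELECT a.title AS item, b.title AS blocked_by
FROM tickets a
LEFT JOIN tickets b ON a.blocked_by = b.id

Result:
item           | blocked_by 
---------------+------------
Stale cache    | NULL       
Memory leak    | Stale cache
Race condition | Stale cache
Bad redirect   | NULL       
Crash on save  | Stale cache
Missing icon   | NULL       


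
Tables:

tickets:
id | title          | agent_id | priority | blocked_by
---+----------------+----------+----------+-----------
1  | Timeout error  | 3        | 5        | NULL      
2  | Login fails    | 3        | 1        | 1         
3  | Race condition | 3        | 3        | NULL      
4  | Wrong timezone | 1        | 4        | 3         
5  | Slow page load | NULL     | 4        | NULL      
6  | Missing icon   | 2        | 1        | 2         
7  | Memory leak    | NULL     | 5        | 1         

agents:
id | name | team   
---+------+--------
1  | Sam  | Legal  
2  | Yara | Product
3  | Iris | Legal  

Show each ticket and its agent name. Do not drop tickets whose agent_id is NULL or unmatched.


LEFT JOIN keeps every row from tickets (the left table); where agent_id has no match in agents, the agent columns become NULL. Walk through each ticket:
  - ticket 1 (Timeout error): agent_id=3 -> matches Iris
  - ticket 2 (Login fails): agent_id=3 -> matches Iris
  - ticket 3 (Race condition): agent_id=3 -> matches Iris
  - ticket 4 (Wrong timezone): agent_id=1 -> matches Sam
  - ticket 5 (Slow page load): agent_id=NULL, no match -> kept with NULL
  - ticket 6 (Missing icon): agent_id=2 -> matches Yara
  - ticket 7 (Memory leak): agent_id=NULL, no match -> kept with NULL
All 7 rows appear; 2 have NULL agent.

SQL:
SELECT a.title, b.name AS agent
FROM tickets a
LEFT JOIN agents b ON a.agent_id = b.id

Result:
title          | agent
---------------+------
Timeout error  | Iris 
Login fails    | Iris 
Race condition | Iris 
Wrong timezone | Sam  
Slow page load | NULL 
Missing icon   | Yara 
Memory leak    | NULL 


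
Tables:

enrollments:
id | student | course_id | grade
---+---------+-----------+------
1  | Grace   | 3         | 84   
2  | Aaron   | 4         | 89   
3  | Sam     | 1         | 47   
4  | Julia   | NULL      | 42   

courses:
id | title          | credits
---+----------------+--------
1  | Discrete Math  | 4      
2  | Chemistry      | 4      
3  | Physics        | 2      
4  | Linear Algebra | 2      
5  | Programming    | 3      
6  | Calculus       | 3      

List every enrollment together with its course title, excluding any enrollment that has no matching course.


INNER JOIN keeps only enrollments rows whose course_id matches an id in courses. Walk through each enrollment:
  - enrollment 1 (Grace): course_id=3 -> matches Physics
  - enrollment 2 (Aaron): course_id=4 -> matches Linear Algebra
  - enrollment 3 (Sam): course_id=1 -> matches Discrete Math
  - enrollment 4 (Julia): course_id=NULL, no match -> dropped
So 1 of 4 rows is dropped.

SQL:
SELECT a.student, b.title AS course
FROM enrollments a
INNER JOIN courses b ON a.course_id = b.id

Result:
student | course        
--------+---------------
Grace   | Physics       
Aaron   | Linear Algebra
Sam     | Discrete Math 


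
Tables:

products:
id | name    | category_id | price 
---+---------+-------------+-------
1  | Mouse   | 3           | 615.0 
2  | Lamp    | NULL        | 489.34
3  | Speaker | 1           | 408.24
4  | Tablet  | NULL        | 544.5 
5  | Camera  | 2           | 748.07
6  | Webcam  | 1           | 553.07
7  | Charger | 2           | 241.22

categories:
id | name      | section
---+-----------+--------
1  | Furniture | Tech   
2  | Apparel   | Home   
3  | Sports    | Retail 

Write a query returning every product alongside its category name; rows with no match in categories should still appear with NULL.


LEFT JOIN keeps every row from products (the left table); where category_id has no match in categories, the category columns become NULL. Walk through each product:
  - product 1 (Mouse): category_id=3 -> matches Sports
  - product 2 (Lamp): category_id=NULL, no match -> kept with NULL
  - product 3 (Speaker): category_id=1 -> matches Furniture
  - product 4 (Tablet): category_id=NULL, no match -> kept with NULL
  - product 5 (Camera): category_id=2 -> matches Apparel
  - product 6 (Webcam): category_id=1 -> matches Furniture
  - product 7 (Charger): category_id=2 -> matches Apparel
All 7 rows appear; 2 have NULL category.

SQL:
SELECT a.name, b.name AS category
FROM products a
LEFT JOIN categories b ON a.category_id = b.id

Result:
name    | category 
--------+----------
Mouse   | Sports   
Lamp    | NULL     
Speaker | Furniture
Tablet  | NULL     
Camera  | Apparel  
Webcam  | Furniture
Charger | Apparel  


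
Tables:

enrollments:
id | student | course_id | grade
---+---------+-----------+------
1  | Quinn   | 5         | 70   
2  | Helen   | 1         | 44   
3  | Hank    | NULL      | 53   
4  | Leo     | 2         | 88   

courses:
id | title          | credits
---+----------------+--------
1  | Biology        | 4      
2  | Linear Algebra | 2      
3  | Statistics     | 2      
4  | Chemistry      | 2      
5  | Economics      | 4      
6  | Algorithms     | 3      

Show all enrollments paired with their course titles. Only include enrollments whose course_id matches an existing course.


INNER JOIN keeps only enrollments rows whose course_id matches an id in courses. Walk through each enrollment:
  - enrollment 1 (Quinn): course_id=5 -> matches Economics
  - enrollment 2 (Helen): course_id=1 -> matches Biology
  - enrollment 3 (Hank): course_id=NULL, no match -> dropped
  - enrollment 4 (Leo): course_id=2 -> matches Linear Algebra
So 1 of 4 rows is dropped.

SQL:
SELECT a.student, b.title AS course
FROM enrollments a
INNER JOIN courses b ON a.course_id = b.id

Result:
student | course        
--------+---------------
Quinn   | Economics     
Helen   | Biology       
Leo     | Linear Algebra


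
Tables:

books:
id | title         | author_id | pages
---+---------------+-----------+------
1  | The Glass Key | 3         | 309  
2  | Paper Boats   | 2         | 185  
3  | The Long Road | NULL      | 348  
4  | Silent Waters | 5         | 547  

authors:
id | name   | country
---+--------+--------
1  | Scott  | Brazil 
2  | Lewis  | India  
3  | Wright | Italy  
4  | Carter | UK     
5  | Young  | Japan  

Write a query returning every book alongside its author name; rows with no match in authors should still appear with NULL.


LEFT JOIN keeps every row from books (the left table); where author_id has no match in authors, the author columns become NULL. Walk through each book:
  - book 1 (The Glass Key): author_id=3 -> matches Wright
  - book 2 (Paper Boats): author_id=2 -> matches Lewis
  - book 3 (The Long Road): author_id=NULL, no match -> kept with NULL
  - book 4 (Silent Waters): author_id=5 -> matches Young
All 4 rows appear; 1 has NULL author.

SQL:
SELECT a.title, b.name AS author
FROM books a
LEFT JOIN authors b ON a.author_id = b.id

Result:
title         | author
--------------+-------
The Glass Key | Wright
Paper Boats   | Lewis 
The Long Road | NULL  
Silent Waters | Young 


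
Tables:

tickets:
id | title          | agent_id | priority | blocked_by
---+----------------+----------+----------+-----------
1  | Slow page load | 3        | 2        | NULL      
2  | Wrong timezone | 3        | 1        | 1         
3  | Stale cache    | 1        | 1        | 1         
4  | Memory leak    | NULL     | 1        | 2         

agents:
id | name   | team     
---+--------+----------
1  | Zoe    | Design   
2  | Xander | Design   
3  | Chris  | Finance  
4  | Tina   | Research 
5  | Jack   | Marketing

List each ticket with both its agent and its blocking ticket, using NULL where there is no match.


Two LEFT JOINs from the same base table tickets: one to agents via agent_id, one to tickets itself via blocked_by. Both are LEFT so every ticket is preserved.
Match against agents:
  - ticket 1 (Slow page load): agent_id=3 -> matches Chris
  - ticket 2 (Wrong timezone): agent_id=3 -> matches Chris
  - ticket 3 (Stale cache): agent_id=1 -> matches Zoe
  - ticket 4 (Memory leak): agent_id=NULL, no match -> kept with NULL
Match against tickets (self):
  - ticket 1 (Slow page load): blocked_by=NULL -> NULL
  - ticket 2 (Wrong timezone): blocked_by=1 -> Slow page load
  - ticket 3 (Stale cache): blocked_by=1 -> Slow page load
  - ticket 4 (Memory leak): blocked_by=2 -> Wrong timezone

SQL:
SELECT a.title, b.name AS agent, c.title AS blocked_by
FROM tickets a
LEFT JOIN agents b ON a.agent_id = b.id
LEFT JOIN tickets c ON a.blocked_by = c.id

Result:
title          | agent | blocked_by    
---------------+-------+---------------
Slow page load | Chris | NULL          
Wrong timezone | Chris | Slow page load
Stale cache    | Zoe   | Slow page load
Memory leak    | NULL  | Wrong timezone


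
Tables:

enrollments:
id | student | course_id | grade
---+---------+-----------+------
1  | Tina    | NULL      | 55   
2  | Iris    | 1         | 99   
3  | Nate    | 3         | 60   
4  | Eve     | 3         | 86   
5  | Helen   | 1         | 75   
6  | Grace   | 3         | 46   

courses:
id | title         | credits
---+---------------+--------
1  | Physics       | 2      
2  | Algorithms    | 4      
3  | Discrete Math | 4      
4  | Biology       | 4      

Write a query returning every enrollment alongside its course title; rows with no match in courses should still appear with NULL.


LEFT JOIN keeps every row from enrollments (the left table); where course_id has no match in courses, the course columns become NULL. Walk through each enrollment:
  - enrollment 1 (Tina): course_id=NULL, no match -> kept with NULL
  - enrollment 2 (Iris): course_id=1 -> matches Physics
  - enrollment 3 (Nate): course_id=3 -> matches Discrete Math
  - enrollment 4 (Eve): course_id=3 -> matches Discrete Math
  - enrollment 5 (Helen): course_id=1 -> matches Physics
  - enrollment 6 (Grace): course_id=3 -> matches Discrete Math
All 6 rows appear; 1 has NULL course.

SQL:
SELECT a.student, b.title AS course
FROM enrollments a
LEFT JOIN courses b ON a.course_id = b.id

Result:
student | course       
--------+--------------
Tina    | NULL         
Iris    | Physics      
Nate    | Discrete Math
Eve     | Discrete Math
Helen   | Physics      
Grace   | Discrete Math


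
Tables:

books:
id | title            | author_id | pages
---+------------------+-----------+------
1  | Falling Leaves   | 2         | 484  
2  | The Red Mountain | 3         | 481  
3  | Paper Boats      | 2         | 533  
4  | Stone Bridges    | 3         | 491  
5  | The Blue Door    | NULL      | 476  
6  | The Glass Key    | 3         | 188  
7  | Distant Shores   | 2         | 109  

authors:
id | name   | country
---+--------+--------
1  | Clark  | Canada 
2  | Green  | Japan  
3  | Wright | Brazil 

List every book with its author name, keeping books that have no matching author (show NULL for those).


LEFT JOIN keeps every row from books (the left table); where author_id has no match in authors, the author columns become NULL. Walk through each book:
  - book 1 (Falling Leaves): author_id=2 -> matches Green
  - book 2 (The Red Mountain): author_id=3 -> matches Wright
  - book 3 (Paper Boats): author_id=2 -> matches Green
  - book 4 (Stone Bridges): author_id=3 -> matches Wright
  - book 5 (The Blue Door): author_id=NULL, no match -> kept with NULL
  - book 6 (The Glass Key): author_id=3 -> matches Wright
  - book 7 (Distant Shores): author_id=2 -> matches Green
All 7 rows appear; 1 has NULL author.

SQL:
SELECT a.title, b.name AS author
FROM books a
LEFT JOIN authors b ON a.author_id = b.id

Result:
title            | author
-----------------+-------
Falling Leaves   | Green 
The Red Mountain | Wright
Paper Boats      | Green 
Stone Bridges    | Wright
The Blue Door    | NULL  
The Glass Key    | Wright
Distant Shores   | Green 


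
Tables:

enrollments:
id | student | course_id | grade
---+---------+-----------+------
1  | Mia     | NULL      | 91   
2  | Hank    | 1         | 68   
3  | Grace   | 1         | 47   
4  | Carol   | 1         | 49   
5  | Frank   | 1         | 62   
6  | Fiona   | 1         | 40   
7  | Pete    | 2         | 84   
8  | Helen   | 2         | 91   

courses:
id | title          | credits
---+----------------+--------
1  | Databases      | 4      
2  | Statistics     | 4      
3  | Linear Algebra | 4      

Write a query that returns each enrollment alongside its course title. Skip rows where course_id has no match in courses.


INNER JOIN keeps only enrollments rows whose course_id matches an id in courses. Walk through each enrollment:
  - enrollment 1 (Mia): course_id=NULL, no match -> dropped
  - enrollment 2 (Hank): course_id=1 -> matches Databases
  - enrollment 3 (Grace): course_id=1 -> matches Databases
  - enrollment 4 (Carol): course_id=1 -> matches Databases
  - enrollment 5 (Frank): course_id=1 -> matches Databases
  - enrollment 6 (Fiona): course_id=1 -> matches Databases
  - enrollment 7 (Pete): course_id=2 -> matches Statistics
  - enrollment 8 (Helen): course_id=2 -> matches Statistics
So 1 of 8 rows is dropped.

SQL:
SELECT a.student, b.title AS course
FROM enrollments a
INNER JOIN courses b ON a.course_id = b.id

Result:
student | course    
--------+-----------
Hank    | Databases 
Grace   | Databases 
Carol   | Databases 
Frank   | Databases 
Fiona   | Databases 
Pete    | Statistics
Helen   | Statistics


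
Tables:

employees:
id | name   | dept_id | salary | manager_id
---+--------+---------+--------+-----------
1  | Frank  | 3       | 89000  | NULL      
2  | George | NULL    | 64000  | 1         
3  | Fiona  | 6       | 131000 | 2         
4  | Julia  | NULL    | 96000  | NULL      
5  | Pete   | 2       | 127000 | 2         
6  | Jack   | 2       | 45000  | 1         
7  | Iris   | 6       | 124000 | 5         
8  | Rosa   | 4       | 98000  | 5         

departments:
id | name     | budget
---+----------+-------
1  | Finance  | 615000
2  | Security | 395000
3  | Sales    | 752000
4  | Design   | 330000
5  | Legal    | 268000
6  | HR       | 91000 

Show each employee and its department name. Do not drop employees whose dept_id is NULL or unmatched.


LEFT JOIN keeps every row from employees (the left table); where dept_id has no match in departments, the department columns become NULL. Walk through each employee:
  - employee 1 (Frank): dept_id=3 -> matches Sales
  - employee 2 (George): dept_id=NULL, no match -> kept with NULL
  - employee 3 (Fiona): dept_id=6 -> matches HR
  - employee 4 (Julia): dept_id=NULL, no match -> kept with NULL
  - employee 5 (Pete): dept_id=2 -> matches Security
  - employee 6 (Jack): dept_id=2 -> matches Security
  - employee 7 (Iris): dept_id=6 -> matches HR
  - employee 8 (Rosa): dept_id=4 -> matches Design
All 8 rows appear; 2 have NULL department.

SQL:
SELECT a.name, b.name AS department
FROM employees a
LEFT JOIN departments b ON a.dept_id = b.id

Result:
name   | department
-------+-----------
Frank  | Sales     
George | NULL      
Fiona  | HR        
Julia  | NULL      
Pete   | Security  
Jack   | Security  
Iris   | HR        
Rosa   | Design    


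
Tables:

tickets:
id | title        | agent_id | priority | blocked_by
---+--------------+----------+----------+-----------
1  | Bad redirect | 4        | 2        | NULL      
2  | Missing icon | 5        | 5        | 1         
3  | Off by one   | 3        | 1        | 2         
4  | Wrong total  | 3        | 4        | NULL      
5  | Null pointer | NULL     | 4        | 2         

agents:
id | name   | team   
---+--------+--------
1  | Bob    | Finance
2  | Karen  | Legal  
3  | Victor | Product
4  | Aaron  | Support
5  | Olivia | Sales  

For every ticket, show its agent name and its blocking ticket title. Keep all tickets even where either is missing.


Two LEFT JOINs from the same base table tickets: one to agents via agent_id, one to tickets itself via blocked_by. Both are LEFT so every ticket is preserved.
Match against agents:
  - ticket 1 (Bad redirect): agent_id=4 -> matches Aaron
  - ticket 2 (Missing icon): agent_id=5 -> matches Olivia
  - ticket 3 (Off by one): agent_id=3 -> matches Victor
  - ticket 4 (Wrong total): agent_id=3 -> matches Victor
  - ticket 5 (Null pointer): agent_id=NULL, no match -> kept with NULL
Match against tickets (self):
  - ticket 1 (Bad redirect): blocked_by=NULL -> NULL
  - ticket 2 (Missing icon): blocked_by=1 -> Bad redirect
  - ticket 3 (Off by one): blocked_by=2 -> Missing icon
  - ticket 4 (Wrong total): blocked_by=NULL -> NULL
  - ticket 5 (Null pointer): blocked_by=2 -> Missing icon

SQL:
SELECT a.title, b.name AS agent, c.title AS blocked_by
FROM tickets a
LEFT JOIN agents b ON a.agent_id = b.id
LEFT JOIN tickets c ON a.blocked_by = c.id

Result:
title        | agent  | blocked_by  
-------------+--------+-------------
Bad redirect | Aaron  | NULL        
Missing icon | Olivia | Bad redirect
Off by one   | Victor | Missing icon
Wrong total  | Victor | NULL        
Null pointer | NULL   | Missing icon


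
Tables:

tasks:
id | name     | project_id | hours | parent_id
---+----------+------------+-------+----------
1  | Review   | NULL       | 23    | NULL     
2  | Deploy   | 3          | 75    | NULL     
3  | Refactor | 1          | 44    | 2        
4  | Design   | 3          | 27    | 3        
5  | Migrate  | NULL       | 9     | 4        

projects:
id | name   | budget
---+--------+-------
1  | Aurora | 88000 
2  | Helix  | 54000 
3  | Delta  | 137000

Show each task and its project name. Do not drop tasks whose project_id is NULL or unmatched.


LEFT JOIN keeps every row from tasks (the left table); where project_id has no match in projects, the project columns become NULL. Walk through each task:
  - task 1 (Review): project_id=NULL, no match -> kept with NULL
  - task 2 (Deploy): project_id=3 -> matches Delta
  - task 3 (Refactor): project_id=1 -> matches Aurora
  - task 4 (Design): project_id=3 -> matches Delta
  - task 5 (Migrate): project_id=NULL, no match -> kept with NULL
All 5 rows appear; 2 have NULL project.

SQL:
SELECT a.name, b.name AS project
FROM tasks a
LEFT JOIN projects b ON a.project_id = b.id

Result:
name     | project
---------+--------
Review   | NULL   
Deploy   | Delta  
Refactor | Aurora 
Design   | Delta  
Migrate  | NULL   


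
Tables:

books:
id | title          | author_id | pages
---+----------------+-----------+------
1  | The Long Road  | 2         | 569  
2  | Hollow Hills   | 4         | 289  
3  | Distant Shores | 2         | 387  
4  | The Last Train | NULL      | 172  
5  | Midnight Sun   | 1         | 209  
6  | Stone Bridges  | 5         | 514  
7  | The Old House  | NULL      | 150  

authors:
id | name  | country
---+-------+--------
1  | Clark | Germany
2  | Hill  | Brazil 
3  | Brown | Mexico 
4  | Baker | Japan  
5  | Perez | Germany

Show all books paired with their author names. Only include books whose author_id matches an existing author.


INNER JOIN keeps only books rows whose author_id matches an id in authors. Walk through each book:
  - book 1 (The Long Road): author_id=2 -> matches Hill
  - book 2 (Hollow Hills): author_id=4 -> matches Baker
  - book 3 (Distant Shores): author_id=2 -> matches Hill
  - book 4 (The Last Train): author_id=NULL, no match -> dropped
  - book 5 (Midnight Sun): author_id=1 -> matches Clark
  - book 6 (Stone Bridges): author_id=5 -> matches Perez
  - book 7 (The Old House): author_id=NULL, no match -> dropped
So 2 of 7 rows are dropped.

SQL:
SELECT a.title, b.name AS author
FROM books a
INNER JOIN authors b ON a.author_id = b.id

Result:
title          | author
---------------+-------
The Long Road  | Hill  
Hollow Hills   | Baker 
Distant Shores | Hill  
Midnight Sun   | Clark 
Stone Bridges  | Perez 


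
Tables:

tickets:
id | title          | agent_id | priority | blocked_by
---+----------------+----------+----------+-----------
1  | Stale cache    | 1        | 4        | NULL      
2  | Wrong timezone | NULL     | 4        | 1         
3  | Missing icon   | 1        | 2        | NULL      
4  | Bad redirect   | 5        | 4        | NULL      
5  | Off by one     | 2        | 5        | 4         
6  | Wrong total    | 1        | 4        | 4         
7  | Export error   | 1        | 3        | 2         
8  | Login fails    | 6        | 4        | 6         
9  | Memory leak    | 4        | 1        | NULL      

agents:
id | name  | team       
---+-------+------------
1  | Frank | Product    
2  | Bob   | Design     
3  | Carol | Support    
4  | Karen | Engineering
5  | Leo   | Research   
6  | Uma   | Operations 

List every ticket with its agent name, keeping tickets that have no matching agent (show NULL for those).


LEFT JOIN keeps every row from tickets (the left table); where agent_id has no match in agents, the agent columns become NULL. Walk through each ticket:
  - ticket 1 (Stale cache): agent_id=1 -> matches Frank
  - ticket 2 (Wrong timezone): agent_id=NULL, no match -> kept with NULL
  - ticket 3 (Missing icon): agent_id=1 -> matches Frank
  - ticket 4 (Bad redirect): agent_id=5 -> matches Leo
  - ticket 5 (Off by one): agent_id=2 -> matches Bob
  - ticket 6 (Wrong total): agent_id=1 -> matches Frank
  - ticket 7 (Export error): agent_id=1 -> matches Frank
  - ticket 8 (Login fails): agent_id=6 -> matches Uma
  - ticket 9 (Memory leak): agent_id=4 -> matches Karen
All 9 rows appear; 1 has NULL agent.

SQL:
SELECT a.title, b.name AS agent
FROM tickets a
LEFT JOIN agents b ON a.agent_id = b.id

Result:
title          | agent
---------------+------
Stale cache    | Frank
Wrong timezone | NULL 
Missing icon   | Frank
Bad redirect   | Leo  
Off by one     | Bob  
Wrong total    | Frank
Export error   | Frank
Login fails    | Uma  
Memory leak    | Karen


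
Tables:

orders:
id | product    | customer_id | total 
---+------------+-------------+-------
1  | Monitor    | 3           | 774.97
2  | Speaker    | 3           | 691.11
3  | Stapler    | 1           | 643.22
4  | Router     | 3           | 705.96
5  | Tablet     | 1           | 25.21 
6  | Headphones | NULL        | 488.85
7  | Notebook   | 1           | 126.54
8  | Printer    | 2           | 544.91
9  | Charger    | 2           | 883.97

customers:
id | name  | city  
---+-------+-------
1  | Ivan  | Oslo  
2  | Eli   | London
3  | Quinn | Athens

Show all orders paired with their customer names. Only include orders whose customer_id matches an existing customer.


INNER JOIN keeps only orders rows whose customer_id matches an id in customers. Walk through each order:
  - order 1 (Monitor): customer_id=3 -> matches Quinn
  - order 2 (Speaker): customer_id=3 -> matches Quinn
  - order 3 (Stapler): customer_id=1 -> matches Ivan
  - order 4 (Router): customer_id=3 -> matches Quinn
  - order 5 (Tablet): customer_id=1 -> matches Ivan
  - order 6 (Headphones): customer_id=NULL, no match -> dropped
  - order 7 (Notebook): customer_id=1 -> matches Ivan
  - order 8 (Printer): customer_id=2 -> matches Eli
  - order 9 (Charger): customer_id=2 -> matches Eli
So 1 of 9 rows is dropped.

SQL:
SELECT a.product, b.name AS customer
FROM orders a
INNER JOIN customers b ON a.customer_id = b.id

Result:
product  | customer
---------+---------
Monitor  | Quinn   
Speaker  | Quinn   
Stapler  | Ivan    
Router   | Quinn   
Tablet   | Ivan    
Notebook | Ivan    
Printer  | Eli     
Charger  | Eli     


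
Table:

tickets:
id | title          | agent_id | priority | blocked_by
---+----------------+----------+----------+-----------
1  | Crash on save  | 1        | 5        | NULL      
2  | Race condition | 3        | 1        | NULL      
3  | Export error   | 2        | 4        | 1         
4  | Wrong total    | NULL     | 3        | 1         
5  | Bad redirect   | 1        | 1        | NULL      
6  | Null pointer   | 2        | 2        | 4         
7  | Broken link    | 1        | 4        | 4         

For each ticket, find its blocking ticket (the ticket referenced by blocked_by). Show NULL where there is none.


This is a self-join: tickets is joined to a second copy of itself, matching each row's blocked_by to another row's id. Use LEFT JOIN so rows with blocked_by=NULL are kept.
  - ticket 1 (Crash on save): blocked_by=NULL -> NULL
  - ticket 2 (Race condition): blocked_by=NULL -> NULL
  - ticket 3 (Export error): blocked_by=1 -> Crash on save
  - ticket 4 (Wrong total): blocked_by=1 -> Crash on save
  - ticket 5 (Bad redirect): blocked_by=NULL -> NULL
  - ticket 6 (Null pointer): blocked_by=4 -> Wrong total
  - ticket 7 (Broken link): blocked_by=4 -> Wrong total

SQL:
SELECT a.title AS item, b.title AS blocked_by
FROM tickets a
LEFT JOIN tickets b ON a.blocked_by = b.id

Result:
item           | blocked_by   
---------------+--------------
Crash on save  | NULL         
Race condition | NULL         
Export error   | Crash on save
Wrong total    | Crash on save
Bad redirect   | NULL         
Null pointer   | Wrong total  
Broken link    | Wrong total  


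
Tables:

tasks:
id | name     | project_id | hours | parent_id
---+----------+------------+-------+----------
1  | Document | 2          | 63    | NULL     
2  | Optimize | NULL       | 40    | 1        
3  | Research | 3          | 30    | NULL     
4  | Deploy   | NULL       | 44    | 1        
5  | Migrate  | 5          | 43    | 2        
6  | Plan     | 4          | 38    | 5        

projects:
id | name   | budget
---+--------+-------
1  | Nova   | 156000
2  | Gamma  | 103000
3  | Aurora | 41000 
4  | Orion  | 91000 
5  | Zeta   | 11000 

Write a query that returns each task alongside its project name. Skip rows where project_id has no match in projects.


INNER JOIN keeps only tasks rows whose project_id matches an id in projects. Walk through each task:
  - task 1 (Document): project_id=2 -> matches Gamma
  - task 2 (Optimize): project_id=NULL, no match -> dropped
  - task 3 (Research): project_id=3 -> matches Aurora
  - task 4 (Deploy): project_id=NULL, no match -> dropped
  - task 5 (Migrate): project_id=5 -> matches Zeta
  - task 6 (Plan): project_id=4 -> matches Orion
So 2 of 6 rows are dropped.

SQL:
SELECT a.name, b.name AS project
FROM tasks a
INNER JOIN projects b ON a.project_id = b.id

Result:
name     | project
---------+--------
Document | Gamma  
Research | Aurora 
Migrate  | Zeta   
Plan     | Orion  


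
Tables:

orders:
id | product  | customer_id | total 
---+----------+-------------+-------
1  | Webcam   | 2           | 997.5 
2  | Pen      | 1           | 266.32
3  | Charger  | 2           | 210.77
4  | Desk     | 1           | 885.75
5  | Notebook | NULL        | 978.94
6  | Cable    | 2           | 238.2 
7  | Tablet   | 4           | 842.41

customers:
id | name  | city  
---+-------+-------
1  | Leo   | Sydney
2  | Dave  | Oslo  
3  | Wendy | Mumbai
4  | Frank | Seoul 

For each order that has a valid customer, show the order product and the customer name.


INNER JOIN keeps only orders rows whose customer_id matches an id in customers. Walk through each order:
  - order 1 (Webcam): customer_id=2 -> matches Dave
  - order 2 (Pen): customer_id=1 -> matches Leo
  - order 3 (Charger): customer_id=2 -> matches Dave
  - order 4 (Desk): customer_id=1 -> matches Leo
  - order 5 (Notebook): customer_id=NULL, no match -> dropped
  - order 6 (Cable): customer_id=2 -> matches Dave
  - order 7 (Tablet): customer_id=4 -> matches Frank
So 1 of 7 rows is dropped.

SQL:
SELECT a.product, b.name AS customer
FROM orders a
INNER JOIN customers b ON a.customer_id = b.id

Result:
product | customer
--------+---------
Webcam  | Dave    
Pen     | Leo     
Charger | Dave    
Desk    | Leo     
Cable   | Dave    
Tablet  | Frank   
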